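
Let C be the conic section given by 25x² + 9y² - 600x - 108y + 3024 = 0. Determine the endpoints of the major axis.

Group the x- and y-terms: 25(x² - 24x) + 9(y² - 12y) = -3024
Complete the square: 25(x - 12)² + 9(y - 6)² = -3024 + 3600 + 324 = 900
Dividing both sides by 900: (x - 12)²/36 + (y - 6)²/100 = 1
Ellipse, center (12, 6), major axis vertical; a² = 100, b² = 36.
a = 10. Vertices at (h, k ± a).

(12, -4) and (12, 16)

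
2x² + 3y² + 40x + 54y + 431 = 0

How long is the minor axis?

Group the x- and y-terms: 2(x² + 20x) + 3(y² + 18y) = -431
Complete the square in x and y: 2(x + 10)² + 3(y + 9)² = -431 + 200 + 243 = 12
Divide by 12: (x + 10)²/6 + (y + 9)²/4 = 1
Ellipse, center (-10, -9), major axis horizontal; a² = 6, b² = 4.
b² = 4 so b = 2; the minor axis has length 2b = 4.

4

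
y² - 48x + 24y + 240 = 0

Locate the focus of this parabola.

Only y is squared. Complete the square in y: (y + 12)² = 48(x - 2).
Vertex (2, -12); 4p = 48 so p = 12. Opens right.
Focus is p units from the vertex along the axis: (h + p, k).

(14, -12)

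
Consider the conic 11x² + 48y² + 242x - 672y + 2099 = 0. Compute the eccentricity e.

Group: 11(x² + 22x) + 48(y² - 14y) = -2099
Complete the square in x and y: 11(x + 11)² + 48(y - 7)² = -2099 + 1331 + 2352 = 1584
Dividing both sides by 1584: (x + 11)²/144 + (y - 7)²/33 = 1
Ellipse, center (-11, 7), major axis horizontal; a² = 144, b² = 33.
c² = a² - b² = 111, so c = √111.
e = c/a = √111/12.

e = √111/12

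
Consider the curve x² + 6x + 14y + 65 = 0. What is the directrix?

y = -1/2

Only x is squared. Complete the square in x: (x + 3)² = -14(y + 4).
Vertex (-3, -4); 4p = -14 so p = -7/2. Opens down.
Directrix is the horizontal line y = k − p = -4 − (-7/2) = -1/2.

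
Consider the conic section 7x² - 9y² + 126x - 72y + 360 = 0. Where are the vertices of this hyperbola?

(-12, -4) and (-6, -4)

7(x² + 18x) -9(y² + 8y) = -360
Completing the square gives 7(x + 9)² -9(y + 4)² = -360 + 567 - 144 = 63.
Dividing both sides by 63: (x + 9)²/9 - (y + 4)²/7 = 1
Hyperbola, center (-9, -4), transverse axis horizontal; a² = 9, b² = 7.
a = 3. Vertices at (h ± a, k).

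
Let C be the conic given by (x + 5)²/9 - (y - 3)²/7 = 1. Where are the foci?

(-9, 3) and (-1, 3)

Center (-5, 3). The positive term is the x-term, so the transverse axis is horizontal; a² = 9, b² = 7.
c² = a² + b² = 9 + 7 = 16, so c = 4.
Foci lie on the horizontal axis through the center: (h ± c, k).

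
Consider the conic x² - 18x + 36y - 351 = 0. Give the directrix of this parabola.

y = 21

Only x is squared. Complete the square in x: (x - 9)² = -36(y - 12).
Vertex (9, 12); 4p = -36 so p = -9. Opens down.
Directrix is the horizontal line y = k − p = 12 − (-9) = 21.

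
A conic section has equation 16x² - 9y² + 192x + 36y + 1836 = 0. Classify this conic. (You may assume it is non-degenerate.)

hyperbola

No xy term. Coefficients of x² and y² are A = 16, C = -9.
A and C have opposite signs ⇒ hyperbola.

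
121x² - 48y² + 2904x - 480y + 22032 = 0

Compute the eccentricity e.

Collect terms: 121(x² + 24x) -48(y² + 10y) = -22032
Completing the square gives 121(x + 12)² -48(y + 5)² = -22032 + 17424 - 1200 = -5808.
Divide through by -5808 to get (y + 5)²/121 - (x + 12)²/48 = 1.
Hyperbola, center (-12, -5), transverse axis vertical; a² = 121, b² = 48.
c² = a² + b² = 169, so c = 13.
e = c/a = 13/11.

e = 13/11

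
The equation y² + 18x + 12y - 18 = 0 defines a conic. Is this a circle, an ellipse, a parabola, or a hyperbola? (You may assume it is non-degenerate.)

No xy term. Coefficients of x² and y² are A = 0, C = 1.
Exactly one squared variable ⇒ parabola.

parabola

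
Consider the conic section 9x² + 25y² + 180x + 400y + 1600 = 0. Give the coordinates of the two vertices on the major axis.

(-20, -8) and (0, -8)

Group: 9(x² + 20x) + 25(y² + 16y) = -1600
9(x + 10)² + 25(y + 8)² = -1600 + 900 + 1600 = 900
Divide through by 900 to get (x + 10)²/100 + (y + 8)²/36 = 1.
Ellipse, center (-10, -8), major axis horizontal; a² = 100, b² = 36.
a = 10. Vertices at (h ± a, k).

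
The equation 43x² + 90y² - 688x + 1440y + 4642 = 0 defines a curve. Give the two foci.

Collect terms: 43(x² - 16x) + 90(y² + 16y) = -4642
Completing the square gives 43(x - 8)² + 90(y + 8)² = -4642 + 2752 + 5760 = 3870.
Divide by 3870: (x - 8)²/90 + (y + 8)²/43 = 1
Ellipse, center (8, -8), major axis horizontal; a² = 90, b² = 43.
c² = a² - b² = 90 - 43 = 47, so c = √47.
Foci lie on the horizontal axis through the center: (h ± c, k).

(8 - √47, -8) and (8 + √47, -8)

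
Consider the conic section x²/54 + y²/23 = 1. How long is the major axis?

Center (0, 0). The larger denominator 54 sits under the x-term, so the major axis is horizontal; a² = 54, b² = 23.
a² = 54 so a = 3√6; the major axis has length 2a = 6√6.

6√6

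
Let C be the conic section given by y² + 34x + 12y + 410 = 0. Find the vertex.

(-11, -6)

Only y is squared. Complete the square in y: (y + 6)² = -34(x + 11).
Vertex (-11, -6); 4p = -34 so p = -17/2. Opens left.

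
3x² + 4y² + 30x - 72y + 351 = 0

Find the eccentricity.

e = 1/2

Group the x- and y-terms: 3(x² + 10x) + 4(y² - 18y) = -351
3(x + 5)² + 4(y - 9)² = -351 + 75 + 324 = 48
Divide by 48: (x + 5)²/16 + (y - 9)²/12 = 1
Ellipse, center (-5, 9), major axis horizontal; a² = 16, b² = 12.
c² = a² - b² = 4, so c = 2.
e = c/a = 2/4 = 1/2.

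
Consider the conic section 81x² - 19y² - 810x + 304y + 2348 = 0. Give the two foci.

Group the x- and y-terms: 81(x² - 10x) -19(y² - 16y) = -2348
Complete the square: 81(x - 5)² -19(y - 8)² = -2348 + 2025 - 1216 = -1539
Divide through by -1539 to get (y - 8)²/81 - (x - 5)²/19 = 1.
Hyperbola, center (5, 8), transverse axis vertical; a² = 81, b² = 19.
c² = a² + b² = 81 + 19 = 100, so c = 10.
Foci lie on the vertical axis through the center: (h, k ± c).

(5, -2) and (5, 18)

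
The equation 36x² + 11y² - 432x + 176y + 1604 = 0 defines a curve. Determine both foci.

(6, -13) and (6, -3)

Group the x- and y-terms: 36(x² - 12x) + 11(y² + 16y) = -1604
Completing the square gives 36(x - 6)² + 11(y + 8)² = -1604 + 1296 + 704 = 396.
Divide through by 396 to get (x - 6)²/11 + (y + 8)²/36 = 1.
Ellipse, center (6, -8), major axis vertical; a² = 36, b² = 11.
c² = a² - b² = 36 - 11 = 25, so c = 5.
Foci lie on the vertical axis through the center: (h, k ± c).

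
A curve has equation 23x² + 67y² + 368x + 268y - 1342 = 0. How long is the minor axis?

2√46

Rearranging, 23(x² + 16x) + 67(y² + 4y) = 1342.
23(x + 8)² + 67(y + 2)² = 1342 + 1472 + 268 = 3082
Dividing both sides by 3082: (x + 8)²/134 + (y + 2)²/46 = 1
Ellipse, center (-8, -2), major axis horizontal; a² = 134, b² = 46.
b² = 46 so b = √46; the minor axis has length 2b = 2√46.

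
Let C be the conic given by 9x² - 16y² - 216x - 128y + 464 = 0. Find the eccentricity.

e = 5/4

Rearranging, 9(x² - 24x) -16(y² + 8y) = -464.
Completing the square gives 9(x - 12)² -16(y + 4)² = -464 + 1296 - 256 = 576.
Dividing both sides by 576: (x - 12)²/64 - (y + 4)²/36 = 1
Hyperbola, center (12, -4), transverse axis horizontal; a² = 64, b² = 36.
c² = a² + b² = 100, so c = 10.
e = c/a = 10/8 = 5/4.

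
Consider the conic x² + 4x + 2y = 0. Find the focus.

Only x is squared. Complete the square in x: (x + 2)² = -2(y - 2).
Vertex (-2, 2); 4p = -2 so p = -1/2. Opens down.
Focus is p units from the vertex along the axis: (h, k + p).

(-2, 3/2)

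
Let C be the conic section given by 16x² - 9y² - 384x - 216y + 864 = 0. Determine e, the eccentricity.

e = 5/3

Group the x- and y-terms: 16(x² - 24x) -9(y² + 24y) = -864
16(x - 12)² -9(y + 12)² = -864 + 2304 - 1296 = 144
Divide through by 144 to get (x - 12)²/9 - (y + 12)²/16 = 1.
Hyperbola, center (12, -12), transverse axis horizontal; a² = 9, b² = 16.
c² = a² + b² = 25, so c = 5.
e = c/a = 5/3.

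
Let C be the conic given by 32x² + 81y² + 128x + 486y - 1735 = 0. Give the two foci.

Collect terms: 32(x² + 4x) + 81(y² + 6y) = 1735
32(x + 2)² + 81(y + 3)² = 1735 + 128 + 729 = 2592
Dividing both sides by 2592: (x + 2)²/81 + (y + 3)²/32 = 1
Ellipse, center (-2, -3), major axis horizontal; a² = 81, b² = 32.
c² = a² - b² = 81 - 32 = 49, so c = 7.
Foci lie on the horizontal axis through the center: (h ± c, k).

(-9, -3) and (5, -3)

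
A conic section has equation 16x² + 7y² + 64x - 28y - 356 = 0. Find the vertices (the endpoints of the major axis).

Rearranging, 16(x² + 4x) + 7(y² - 4y) = 356.
Completing the square gives 16(x + 2)² + 7(y - 2)² = 356 + 64 + 28 = 448.
Divide through by 448 to get (x + 2)²/28 + (y - 2)²/64 = 1.
Ellipse, center (-2, 2), major axis vertical; a² = 64, b² = 28.
a = 8. Vertices at (h, k ± a).

(-2, -6) and (-2, 10)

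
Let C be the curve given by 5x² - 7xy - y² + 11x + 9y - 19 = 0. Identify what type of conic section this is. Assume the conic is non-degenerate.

A = 5, B = -7, C = -1.
Discriminant B² − 4AC = (-7)² − 4·5·(-1) = 69.
B² − 4AC > 0 ⇒ hyperbola.

hyperbola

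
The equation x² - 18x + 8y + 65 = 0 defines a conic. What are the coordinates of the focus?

(9, 0)

Only x is squared. Complete the square in x: (x - 9)² = -8(y - 2).
Vertex (9, 2); 4p = -8 so p = -2. Opens down.
Focus is p units from the vertex along the axis: (h, k + p).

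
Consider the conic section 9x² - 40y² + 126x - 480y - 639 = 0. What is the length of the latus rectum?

Collect terms: 9(x² + 14x) -40(y² + 12y) = 639
Completing the square gives 9(x + 7)² -40(y + 6)² = 639 + 441 - 1440 = -360.
Divide through by -360 to get (y + 6)²/9 - (x + 7)²/40 = 1.
Hyperbola, center (-7, -6), transverse axis vertical; a² = 9, b² = 40.
Latus rectum length = 2b²/a = 2·40/3 = 80/3.

80/3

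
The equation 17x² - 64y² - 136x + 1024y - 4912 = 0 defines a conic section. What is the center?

Group the x- and y-terms: 17(x² - 8x) -64(y² - 16y) = 4912
Completing the square gives 17(x - 4)² -64(y - 8)² = 4912 + 272 - 4096 = 1088.
Divide through by 1088 to get (x - 4)²/64 - (y - 8)²/17 = 1.
Hyperbola with center (4, 8).

(4, 8)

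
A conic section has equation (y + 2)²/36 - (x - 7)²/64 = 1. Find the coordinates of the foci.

Center (7, -2). The positive term is the y-term, so the transverse axis is vertical; a² = 36, b² = 64.
c² = a² + b² = 36 + 64 = 100, so c = 10.
Foci lie on the vertical axis through the center: (h, k ± c).

(7, -12) and (7, 8)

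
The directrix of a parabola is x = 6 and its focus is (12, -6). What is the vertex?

The vertex is the midpoint between the focus and the directrix along the axis of symmetry.
Axis is horizontal (directrix is vertical). Vertex x-coordinate = (12 + 6)/2 = 9; y-coordinate = -6.

(9, -6)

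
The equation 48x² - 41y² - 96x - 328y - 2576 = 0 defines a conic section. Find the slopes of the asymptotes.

48(x² - 2x) -41(y² + 8y) = 2576
Complete the square in x and y: 48(x - 1)² -41(y + 4)² = 2576 + 48 - 656 = 1968
Divide through by 1968 to get (x - 1)²/41 - (y + 4)²/48 = 1.
Hyperbola, center (1, -4), transverse axis horizontal; a² = 41, b² = 48.
For a horizontal hyperbola the asymptotes have slope ±b/a.
Here that is ±4√3/√41 = ±4√123/41.

4√123/41 and -4√123/41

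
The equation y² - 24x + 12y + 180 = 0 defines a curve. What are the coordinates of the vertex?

Only y is squared. Complete the square in y: (y + 6)² = 24(x - 6).
Vertex (6, -6); 4p = 24 so p = 6. Opens right.

(6, -6)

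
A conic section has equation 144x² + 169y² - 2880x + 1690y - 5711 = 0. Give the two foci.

Collect terms: 144(x² - 20x) + 169(y² + 10y) = 5711
144(x - 10)² + 169(y + 5)² = 5711 + 14400 + 4225 = 24336
Divide through by 24336 to get (x - 10)²/169 + (y + 5)²/144 = 1.
Ellipse, center (10, -5), major axis horizontal; a² = 169, b² = 144.
c² = a² - b² = 169 - 144 = 25, so c = 5.
Foci lie on the horizontal axis through the center: (h ± c, k).

(5, -5) and (15, -5)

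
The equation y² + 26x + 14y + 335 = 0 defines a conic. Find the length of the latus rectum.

Only y is squared. Complete the square in y: (y + 7)² = -26(x + 11).
Vertex (-11, -7); 4p = -26 so p = -13/2. Opens left.
Latus rectum length = |4p| = 26.

26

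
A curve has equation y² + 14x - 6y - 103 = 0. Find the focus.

Only y is squared. Complete the square in y: (y - 3)² = -14(x - 8).
Vertex (8, 3); 4p = -14 so p = -7/2. Opens left.
Focus is p units from the vertex along the axis: (h + p, k).

(9/2, 3)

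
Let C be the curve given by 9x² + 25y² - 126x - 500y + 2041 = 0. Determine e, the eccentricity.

Group the x- and y-terms: 9(x² - 14x) + 25(y² - 20y) = -2041
Completing the square gives 9(x - 7)² + 25(y - 10)² = -2041 + 441 + 2500 = 900.
Divide by 900: (x - 7)²/100 + (y - 10)²/36 = 1
Ellipse, center (7, 10), major axis horizontal; a² = 100, b² = 36.
c² = a² - b² = 64, so c = 8.
e = c/a = 8/10 = 4/5.

e = 4/5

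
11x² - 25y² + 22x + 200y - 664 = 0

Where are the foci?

Rearranging, 11(x² + 2x) -25(y² - 8y) = 664.
Complete the square: 11(x + 1)² -25(y - 4)² = 664 + 11 - 400 = 275
Divide through by 275 to get (x + 1)²/25 - (y - 4)²/11 = 1.
Hyperbola, center (-1, 4), transverse axis horizontal; a² = 25, b² = 11.
c² = a² + b² = 25 + 11 = 36, so c = 6.
Foci lie on the horizontal axis through the center: (h ± c, k).

(-7, 4) and (5, 4)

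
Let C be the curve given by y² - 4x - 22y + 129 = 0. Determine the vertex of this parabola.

Only y is squared. Complete the square in y: (y - 11)² = 4(x - 2).
Vertex (2, 11); 4p = 4 so p = 1. Opens right.

(2, 11)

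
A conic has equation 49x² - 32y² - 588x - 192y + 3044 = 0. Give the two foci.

Group the x- and y-terms: 49(x² - 12x) -32(y² + 6y) = -3044
Complete the square: 49(x - 6)² -32(y + 3)² = -3044 + 1764 - 288 = -1568
Dividing both sides by -1568: (y + 3)²/49 - (x - 6)²/32 = 1
Hyperbola, center (6, -3), transverse axis vertical; a² = 49, b² = 32.
c² = a² + b² = 49 + 32 = 81, so c = 9.
Foci lie on the vertical axis through the center: (h, k ± c).

(6, -12) and (6, 6)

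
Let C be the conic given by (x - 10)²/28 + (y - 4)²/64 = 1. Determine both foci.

Center (10, 4). The larger denominator 64 sits under the y-term, so the major axis is vertical; a² = 64, b² = 28.
c² = a² - b² = 64 - 28 = 36, so c = 6.
Foci lie on the vertical axis through the center: (h, k ± c).

(10, -2) and (10, 10)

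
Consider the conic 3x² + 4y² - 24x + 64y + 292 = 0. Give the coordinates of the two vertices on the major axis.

Rearranging, 3(x² - 8x) + 4(y² + 16y) = -292.
Completing the square gives 3(x - 4)² + 4(y + 8)² = -292 + 48 + 256 = 12.
Divide through by 12 to get (x - 4)²/4 + (y + 8)²/3 = 1.
Ellipse, center (4, -8), major axis horizontal; a² = 4, b² = 3.
a = 2. Vertices at (h ± a, k).

(2, -8) and (6, -8)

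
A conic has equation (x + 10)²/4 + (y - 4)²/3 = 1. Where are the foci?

(-11, 4) and (-9, 4)

Center (-10, 4). The larger denominator 4 sits under the x-term, so the major axis is horizontal; a² = 4, b² = 3.
c² = a² - b² = 4 - 3 = 1, so c = 1.
Foci lie on the horizontal axis through the center: (h ± c, k).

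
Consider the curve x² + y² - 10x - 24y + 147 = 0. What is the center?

(5, 12)

Rearranging, (x² - 10x) + (y² - 24y) = -147.
Completing the square gives (x - 5)² + (y - 12)² = -147 + 25 + 144 = 22.
So (x - 5)² + (y - 12)² = 22.
Circle centered at (5, 12) with r² = 22.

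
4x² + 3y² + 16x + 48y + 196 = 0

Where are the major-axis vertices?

Collect terms: 4(x² + 4x) + 3(y² + 16y) = -196
Completing the square gives 4(x + 2)² + 3(y + 8)² = -196 + 16 + 192 = 12.
Divide through by 12 to get (x + 2)²/3 + (y + 8)²/4 = 1.
Ellipse, center (-2, -8), major axis vertical; a² = 4, b² = 3.
a = 2. Vertices at (h, k ± a).

(-2, -10) and (-2, -6)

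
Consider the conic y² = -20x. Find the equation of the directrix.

Vertex (0, 0); 4p = -20 so p = -5. Opens left.
Directrix is the vertical line x = h − p = 0 − (-5) = 5.

x = 5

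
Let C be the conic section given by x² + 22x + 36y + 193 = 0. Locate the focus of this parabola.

(-11, -11)

Only x is squared. Complete the square in x: (x + 11)² = -36(y + 2).
Vertex (-11, -2); 4p = -36 so p = -9. Opens down.
Focus is p units from the vertex along the axis: (h, k + p).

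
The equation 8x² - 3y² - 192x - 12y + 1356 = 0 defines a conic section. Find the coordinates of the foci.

Rearranging, 8(x² - 24x) -3(y² + 4y) = -1356.
Complete the square: 8(x - 12)² -3(y + 2)² = -1356 + 1152 - 12 = -216
Dividing both sides by -216: (y + 2)²/72 - (x - 12)²/27 = 1
Hyperbola, center (12, -2), transverse axis vertical; a² = 72, b² = 27.
c² = a² + b² = 72 + 27 = 99, so c = 3√11.
Foci lie on the vertical axis through the center: (h, k ± c).

(12, -2 - 3√11) and (12, -2 + 3√11)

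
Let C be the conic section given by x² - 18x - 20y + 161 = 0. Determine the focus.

(9, 9)

Only x is squared. Complete the square in x: (x - 9)² = 20(y - 4).
Vertex (9, 4); 4p = 20 so p = 5. Opens up.
Focus is p units from the vertex along the axis: (h, k + p).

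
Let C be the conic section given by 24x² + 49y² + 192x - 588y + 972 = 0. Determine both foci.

Group: 24(x² + 8x) + 49(y² - 12y) = -972
24(x + 4)² + 49(y - 6)² = -972 + 384 + 1764 = 1176
Dividing both sides by 1176: (x + 4)²/49 + (y - 6)²/24 = 1
Ellipse, center (-4, 6), major axis horizontal; a² = 49, b² = 24.
c² = a² - b² = 49 - 24 = 25, so c = 5.
Foci lie on the horizontal axis through the center: (h ± c, k).

(-9, 6) and (1, 6)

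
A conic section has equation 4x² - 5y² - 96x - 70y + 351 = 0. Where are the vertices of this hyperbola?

(12, -9) and (12, -5)

4(x² - 24x) -5(y² + 14y) = -351
4(x - 12)² -5(y + 7)² = -351 + 576 - 245 = -20
Divide through by -20 to get (y + 7)²/4 - (x - 12)²/5 = 1.
Hyperbola, center (12, -7), transverse axis vertical; a² = 4, b² = 5.
a = 2. Vertices at (h, k ± a).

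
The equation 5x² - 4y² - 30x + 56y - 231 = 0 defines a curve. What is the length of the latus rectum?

10

Group: 5(x² - 6x) -4(y² - 14y) = 231
Complete the square: 5(x - 3)² -4(y - 7)² = 231 + 45 - 196 = 80
Dividing both sides by 80: (x - 3)²/16 - (y - 7)²/20 = 1
Hyperbola, center (3, 7), transverse axis horizontal; a² = 16, b² = 20.
Latus rectum length = 2b²/a = 2·20/4 = 10.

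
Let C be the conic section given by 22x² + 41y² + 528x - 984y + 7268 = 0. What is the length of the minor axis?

22(x² + 24x) + 41(y² - 24y) = -7268
Completing the square gives 22(x + 12)² + 41(y - 12)² = -7268 + 3168 + 5904 = 1804.
Divide through by 1804 to get (x + 12)²/82 + (y - 12)²/44 = 1.
Ellipse, center (-12, 12), major axis horizontal; a² = 82, b² = 44.
b² = 44 so b = 2√11; the minor axis has length 2b = 4√11.

4√11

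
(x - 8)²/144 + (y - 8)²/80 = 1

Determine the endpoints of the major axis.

(-4, 8) and (20, 8)

Center (8, 8). The larger denominator 144 sits under the x-term, so the major axis is horizontal; a² = 144, b² = 80.
a = 12. Vertices at (h ± a, k).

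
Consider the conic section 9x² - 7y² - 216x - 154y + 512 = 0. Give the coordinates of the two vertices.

Group: 9(x² - 24x) -7(y² + 22y) = -512
9(x - 12)² -7(y + 11)² = -512 + 1296 - 847 = -63
Divide by -63: (y + 11)²/9 - (x - 12)²/7 = 1
Hyperbola, center (12, -11), transverse axis vertical; a² = 9, b² = 7.
a = 3. Vertices at (h, k ± a).

(12, -14) and (12, -8)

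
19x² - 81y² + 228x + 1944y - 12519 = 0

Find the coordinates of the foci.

(-16, 12) and (4, 12)

Rearranging, 19(x² + 12x) -81(y² - 24y) = 12519.
Complete the square: 19(x + 6)² -81(y - 12)² = 12519 + 684 - 11664 = 1539
Divide by 1539: (x + 6)²/81 - (y - 12)²/19 = 1
Hyperbola, center (-6, 12), transverse axis horizontal; a² = 81, b² = 19.
c² = a² + b² = 81 + 19 = 100, so c = 10.
Foci lie on the horizontal axis through the center: (h ± c, k).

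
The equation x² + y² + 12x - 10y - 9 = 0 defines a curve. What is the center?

(-6, 5)

Group: (x² + 12x) + (y² - 10y) = 9
Completing the square gives (x + 6)² + (y - 5)² = 9 + 36 + 25 = 70.
So (x + 6)² + (y - 5)² = 70.
Circle centered at (-6, 5) with r² = 70.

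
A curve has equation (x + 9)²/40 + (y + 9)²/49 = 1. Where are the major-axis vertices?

Center (-9, -9). The larger denominator 49 sits under the y-term, so the major axis is vertical; a² = 49, b² = 40.
a = 7. Vertices at (h, k ± a).

(-9, -16) and (-9, -2)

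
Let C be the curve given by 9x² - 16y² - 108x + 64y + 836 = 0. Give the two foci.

(6, -8) and (6, 12)

Group: 9(x² - 12x) -16(y² - 4y) = -836
Completing the square gives 9(x - 6)² -16(y - 2)² = -836 + 324 - 64 = -576.
Dividing both sides by -576: (y - 2)²/36 - (x - 6)²/64 = 1
Hyperbola, center (6, 2), transverse axis vertical; a² = 36, b² = 64.
c² = a² + b² = 36 + 64 = 100, so c = 10.
Foci lie on the vertical axis through the center: (h, k ± c).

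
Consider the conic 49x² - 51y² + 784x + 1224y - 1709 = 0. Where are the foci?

(-8, 2) and (-8, 22)

Rearranging, 49(x² + 16x) -51(y² - 24y) = 1709.
Complete the square in x and y: 49(x + 8)² -51(y - 12)² = 1709 + 3136 - 7344 = -2499
Dividing both sides by -2499: (y - 12)²/49 - (x + 8)²/51 = 1
Hyperbola, center (-8, 12), transverse axis vertical; a² = 49, b² = 51.
c² = a² + b² = 49 + 51 = 100, so c = 10.
Foci lie on the vertical axis through the center: (h, k ± c).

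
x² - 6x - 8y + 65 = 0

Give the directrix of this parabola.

y = 5

Only x is squared. Complete the square in x: (x - 3)² = 8(y - 7).
Vertex (3, 7); 4p = 8 so p = 2. Opens up.
Directrix is the horizontal line y = k − p = 7 − (2) = 5.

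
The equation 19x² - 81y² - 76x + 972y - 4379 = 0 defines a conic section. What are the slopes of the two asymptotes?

√19/9 and -√19/9

19(x² - 4x) -81(y² - 12y) = 4379
19(x - 2)² -81(y - 6)² = 4379 + 76 - 2916 = 1539
Dividing both sides by 1539: (x - 2)²/81 - (y - 6)²/19 = 1
Hyperbola, center (2, 6), transverse axis horizontal; a² = 81, b² = 19.
For a horizontal hyperbola the asymptotes have slope ±b/a.
Here that is ±√19/9.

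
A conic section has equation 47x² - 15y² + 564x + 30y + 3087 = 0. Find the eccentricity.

e = √2914/47

Rearranging, 47(x² + 12x) -15(y² - 2y) = -3087.
47(x + 6)² -15(y - 1)² = -3087 + 1692 - 15 = -1410
Divide through by -1410 to get (y - 1)²/94 - (x + 6)²/30 = 1.
Hyperbola, center (-6, 1), transverse axis vertical; a² = 94, b² = 30.
c² = a² + b² = 124, so c = 2√31.
e = c/a = 2√31/√94 = √2914/47.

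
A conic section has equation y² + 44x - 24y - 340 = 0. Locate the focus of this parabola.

Only y is squared. Complete the square in y: (y - 12)² = -44(x - 11).
Vertex (11, 12); 4p = -44 so p = -11. Opens left.
Focus is p units from the vertex along the axis: (h + p, k).

(0, 12)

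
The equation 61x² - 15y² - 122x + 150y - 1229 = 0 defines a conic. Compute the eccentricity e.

Collect terms: 61(x² - 2x) -15(y² - 10y) = 1229
Completing the square gives 61(x - 1)² -15(y - 5)² = 1229 + 61 - 375 = 915.
Divide by 915: (x - 1)²/15 - (y - 5)²/61 = 1
Hyperbola, center (1, 5), transverse axis horizontal; a² = 15, b² = 61.
c² = a² + b² = 76, so c = 2√19.
e = c/a = 2√19/√15 = 2√285/15.

e = 2√285/15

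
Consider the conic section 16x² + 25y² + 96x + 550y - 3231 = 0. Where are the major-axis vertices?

Collect terms: 16(x² + 6x) + 25(y² + 22y) = 3231
Complete the square in x and y: 16(x + 3)² + 25(y + 11)² = 3231 + 144 + 3025 = 6400
Divide by 6400: (x + 3)²/400 + (y + 11)²/256 = 1
Ellipse, center (-3, -11), major axis horizontal; a² = 400, b² = 256.
a = 20. Vertices at (h ± a, k).

(-23, -11) and (17, -11)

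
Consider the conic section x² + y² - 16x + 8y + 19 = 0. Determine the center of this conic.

(8, -4)

Collect terms: (x² - 16x) + (y² + 8y) = -19
Completing the square gives (x - 8)² + (y + 4)² = -19 + 64 + 16 = 61.
So (x - 8)² + (y + 4)² = 61.
Circle centered at (8, -4) with r² = 61.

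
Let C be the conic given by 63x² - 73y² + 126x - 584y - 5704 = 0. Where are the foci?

(-1 - 2√34, -4) and (-1 + 2√34, -4)

Collect terms: 63(x² + 2x) -73(y² + 8y) = 5704
63(x + 1)² -73(y + 4)² = 5704 + 63 - 1168 = 4599
Divide through by 4599 to get (x + 1)²/73 - (y + 4)²/63 = 1.
Hyperbola, center (-1, -4), transverse axis horizontal; a² = 73, b² = 63.
c² = a² + b² = 73 + 63 = 136, so c = 2√34.
Foci lie on the horizontal axis through the center: (h ± c, k).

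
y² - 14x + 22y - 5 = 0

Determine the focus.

(-11/2, -11)

Only y is squared. Complete the square in y: (y + 11)² = 14(x + 9).
Vertex (-9, -11); 4p = 14 so p = 7/2. Opens right.
Focus is p units from the vertex along the axis: (h + p, k).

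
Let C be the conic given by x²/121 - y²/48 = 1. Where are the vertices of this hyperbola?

(-11, 0) and (11, 0)

Center (0, 0). The positive term is the x-term, so the transverse axis is horizontal; a² = 121, b² = 48.
a = 11. Vertices at (h ± a, k).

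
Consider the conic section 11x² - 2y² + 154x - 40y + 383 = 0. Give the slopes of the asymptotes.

√22/2 and -√22/2

Group: 11(x² + 14x) -2(y² + 20y) = -383
Complete the square: 11(x + 7)² -2(y + 10)² = -383 + 539 - 200 = -44
Divide through by -44 to get (y + 10)²/22 - (x + 7)²/4 = 1.
Hyperbola, center (-7, -10), transverse axis vertical; a² = 22, b² = 4.
For a vertical hyperbola the asymptotes have slope ±a/b.
Here that is ±√22/2.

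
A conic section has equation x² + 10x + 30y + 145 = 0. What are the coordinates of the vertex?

(-5, -4)

Only x is squared. Complete the square in x: (x + 5)² = -30(y + 4).
Vertex (-5, -4); 4p = -30 so p = -15/2. Opens down.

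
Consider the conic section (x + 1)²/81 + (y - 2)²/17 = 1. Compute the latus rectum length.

34/9

Center (-1, 2). The larger denominator 81 sits under the x-term, so the major axis is horizontal; a² = 81, b² = 17.
Latus rectum length = 2b²/a = 2·17/9 = 34/9.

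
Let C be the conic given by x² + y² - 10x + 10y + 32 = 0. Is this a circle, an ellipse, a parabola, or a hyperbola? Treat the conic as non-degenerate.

No xy term. Coefficients of x² and y² are A = 1, C = 1.
A = C (same sign) ⇒ circle.

circle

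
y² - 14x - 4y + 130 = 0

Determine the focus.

Only y is squared. Complete the square in y: (y - 2)² = 14(x - 9).
Vertex (9, 2); 4p = 14 so p = 7/2. Opens right.
Focus is p units from the vertex along the axis: (h + p, k).

(25/2, 2)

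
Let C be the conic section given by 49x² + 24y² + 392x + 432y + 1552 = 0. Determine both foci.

Rearranging, 49(x² + 8x) + 24(y² + 18y) = -1552.
Complete the square in x and y: 49(x + 4)² + 24(y + 9)² = -1552 + 784 + 1944 = 1176
Divide through by 1176 to get (x + 4)²/24 + (y + 9)²/49 = 1.
Ellipse, center (-4, -9), major axis vertical; a² = 49, b² = 24.
c² = a² - b² = 49 - 24 = 25, so c = 5.
Foci lie on the vertical axis through the center: (h, k ± c).

(-4, -14) and (-4, -4)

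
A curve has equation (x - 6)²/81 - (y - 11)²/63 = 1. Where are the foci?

(-6, 11) and (18, 11)

Center (6, 11). The positive term is the x-term, so the transverse axis is horizontal; a² = 81, b² = 63.
c² = a² + b² = 81 + 63 = 144, so c = 12.
Foci lie on the horizontal axis through the center: (h ± c, k).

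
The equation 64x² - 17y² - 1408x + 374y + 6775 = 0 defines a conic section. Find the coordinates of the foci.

(11, 2) and (11, 20)

Group the x- and y-terms: 64(x² - 22x) -17(y² - 22y) = -6775
Complete the square: 64(x - 11)² -17(y - 11)² = -6775 + 7744 - 2057 = -1088
Dividing both sides by -1088: (y - 11)²/64 - (x - 11)²/17 = 1
Hyperbola, center (11, 11), transverse axis vertical; a² = 64, b² = 17.
c² = a² + b² = 64 + 17 = 81, so c = 9.
Foci lie on the vertical axis through the center: (h, k ± c).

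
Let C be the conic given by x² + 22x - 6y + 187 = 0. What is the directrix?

y = 19/2

Only x is squared. Complete the square in x: (x + 11)² = 6(y - 11).
Vertex (-11, 11); 4p = 6 so p = 3/2. Opens up.
Directrix is the horizontal line y = k − p = 11 − (3/2) = 19/2.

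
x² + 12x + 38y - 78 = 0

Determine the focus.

(-6, -13/2)

Only x is squared. Complete the square in x: (x + 6)² = -38(y - 3).
Vertex (-6, 3); 4p = -38 so p = -19/2. Opens down.
Focus is p units from the vertex along the axis: (h, k + p).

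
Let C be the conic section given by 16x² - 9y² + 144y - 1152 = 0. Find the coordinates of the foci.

Collect terms: 16x² -9(y² - 16y) = 1152
Completing the square gives 16x² -9(y - 8)² = 1152 + 0 - 576 = 576.
Dividing both sides by 576: x²/36 - (y - 8)²/64 = 1
Hyperbola, center (0, 8), transverse axis horizontal; a² = 36, b² = 64.
c² = a² + b² = 36 + 64 = 100, so c = 10.
Foci lie on the horizontal axis through the center: (h ± c, k).

(-10, 8) and (10, 8)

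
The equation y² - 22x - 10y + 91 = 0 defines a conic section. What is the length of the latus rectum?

Only y is squared. Complete the square in y: (y - 5)² = 22(x - 3).
Vertex (3, 5); 4p = 22 so p = 11/2. Opens right.
Latus rectum length = |4p| = 22.

22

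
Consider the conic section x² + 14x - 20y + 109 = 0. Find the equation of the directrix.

y = -2

Only x is squared. Complete the square in x: (x + 7)² = 20(y - 3).
Vertex (-7, 3); 4p = 20 so p = 5. Opens up.
Directrix is the horizontal line y = k − p = 3 − (5) = -2.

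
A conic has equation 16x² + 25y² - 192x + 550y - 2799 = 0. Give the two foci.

Collect terms: 16(x² - 12x) + 25(y² + 22y) = 2799
Complete the square in x and y: 16(x - 6)² + 25(y + 11)² = 2799 + 576 + 3025 = 6400
Dividing both sides by 6400: (x - 6)²/400 + (y + 11)²/256 = 1
Ellipse, center (6, -11), major axis horizontal; a² = 400, b² = 256.
c² = a² - b² = 400 - 256 = 144, so c = 12.
Foci lie on the horizontal axis through the center: (h ± c, k).

(-6, -11) and (18, -11)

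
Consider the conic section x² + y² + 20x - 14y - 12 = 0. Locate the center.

(-10, 7)

Group: (x² + 20x) + (y² - 14y) = 12
Complete the square: (x + 10)² + (y - 7)² = 12 + 100 + 49 = 161
So (x + 10)² + (y - 7)² = 161.
Circle centered at (-10, 7) with r² = 161.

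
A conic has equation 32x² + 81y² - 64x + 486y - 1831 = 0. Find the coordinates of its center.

Group: 32(x² - 2x) + 81(y² + 6y) = 1831
Completing the square gives 32(x - 1)² + 81(y + 3)² = 1831 + 32 + 729 = 2592.
Dividing both sides by 2592: (x - 1)²/81 + (y + 3)²/32 = 1
Ellipse with center (1, -3).

(1, -3)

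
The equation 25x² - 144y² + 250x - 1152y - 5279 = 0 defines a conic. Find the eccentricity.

e = 13/12

Group: 25(x² + 10x) -144(y² + 8y) = 5279
25(x + 5)² -144(y + 4)² = 5279 + 625 - 2304 = 3600
Dividing both sides by 3600: (x + 5)²/144 - (y + 4)²/25 = 1
Hyperbola, center (-5, -4), transverse axis horizontal; a² = 144, b² = 25.
c² = a² + b² = 169, so c = 13.
e = c/a = 13/12.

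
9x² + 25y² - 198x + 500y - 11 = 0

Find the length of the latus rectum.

72/5

Group: 9(x² - 22x) + 25(y² + 20y) = 11
Complete the square in x and y: 9(x - 11)² + 25(y + 10)² = 11 + 1089 + 2500 = 3600
Divide by 3600: (x - 11)²/400 + (y + 10)²/144 = 1
Ellipse, center (11, -10), major axis horizontal; a² = 400, b² = 144.
Latus rectum length = 2b²/a = 2·144/20 = 72/5.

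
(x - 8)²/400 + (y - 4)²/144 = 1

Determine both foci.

(-8, 4) and (24, 4)

Center (8, 4). The larger denominator 400 sits under the x-term, so the major axis is horizontal; a² = 400, b² = 144.
c² = a² - b² = 400 - 144 = 256, so c = 16.
Foci lie on the horizontal axis through the center: (h ± c, k).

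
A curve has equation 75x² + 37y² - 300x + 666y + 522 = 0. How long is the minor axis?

Group: 75(x² - 4x) + 37(y² + 18y) = -522
Complete the square in x and y: 75(x - 2)² + 37(y + 9)² = -522 + 300 + 2997 = 2775
Dividing both sides by 2775: (x - 2)²/37 + (y + 9)²/75 = 1
Ellipse, center (2, -9), major axis vertical; a² = 75, b² = 37.
b² = 37 so b = √37; the minor axis has length 2b = 2√37.

2√37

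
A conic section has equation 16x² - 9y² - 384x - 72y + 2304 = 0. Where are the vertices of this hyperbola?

(12, -8) and (12, 0)

Collect terms: 16(x² - 24x) -9(y² + 8y) = -2304
16(x - 12)² -9(y + 4)² = -2304 + 2304 - 144 = -144
Divide through by -144 to get (y + 4)²/16 - (x - 12)²/9 = 1.
Hyperbola, center (12, -4), transverse axis vertical; a² = 16, b² = 9.
a = 4. Vertices at (h, k ± a).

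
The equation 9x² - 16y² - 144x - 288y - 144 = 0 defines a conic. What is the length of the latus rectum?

Group the x- and y-terms: 9(x² - 16x) -16(y² + 18y) = 144
Completing the square gives 9(x - 8)² -16(y + 9)² = 144 + 576 - 1296 = -576.
Divide through by -576 to get (y + 9)²/36 - (x - 8)²/64 = 1.
Hyperbola, center (8, -9), transverse axis vertical; a² = 36, b² = 64.
Latus rectum length = 2b²/a = 2·64/6 = 64/3.

64/3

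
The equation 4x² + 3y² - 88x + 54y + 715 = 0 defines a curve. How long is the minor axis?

Group: 4(x² - 22x) + 3(y² + 18y) = -715
4(x - 11)² + 3(y + 9)² = -715 + 484 + 243 = 12
Divide through by 12 to get (x - 11)²/3 + (y + 9)²/4 = 1.
Ellipse, center (11, -9), major axis vertical; a² = 4, b² = 3.
b² = 3 so b = √3; the minor axis has length 2b = 2√3.

2√3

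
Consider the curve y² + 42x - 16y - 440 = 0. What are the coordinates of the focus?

(3/2, 8)

Only y is squared. Complete the square in y: (y - 8)² = -42(x - 12).
Vertex (12, 8); 4p = -42 so p = -21/2. Opens left.
Focus is p units from the vertex along the axis: (h + p, k).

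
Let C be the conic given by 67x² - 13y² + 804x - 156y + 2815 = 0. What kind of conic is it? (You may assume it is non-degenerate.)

hyperbola

No xy term. Coefficients of x² and y² are A = 67, C = -13.
A and C have opposite signs ⇒ hyperbola.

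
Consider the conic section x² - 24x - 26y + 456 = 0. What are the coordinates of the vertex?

(12, 12)

Only x is squared. Complete the square in x: (x - 12)² = 26(y - 12).
Vertex (12, 12); 4p = 26 so p = 13/2. Opens up.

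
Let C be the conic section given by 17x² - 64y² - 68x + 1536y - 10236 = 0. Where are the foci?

Rearranging, 17(x² - 4x) -64(y² - 24y) = 10236.
Complete the square in x and y: 17(x - 2)² -64(y - 12)² = 10236 + 68 - 9216 = 1088
Divide by 1088: (x - 2)²/64 - (y - 12)²/17 = 1
Hyperbola, center (2, 12), transverse axis horizontal; a² = 64, b² = 17.
c² = a² + b² = 64 + 17 = 81, so c = 9.
Foci lie on the horizontal axis through the center: (h ± c, k).

(-7, 12) and (11, 12)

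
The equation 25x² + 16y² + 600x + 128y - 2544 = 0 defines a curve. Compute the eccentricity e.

e = 3/5

Group the x- and y-terms: 25(x² + 24x) + 16(y² + 8y) = 2544
25(x + 12)² + 16(y + 4)² = 2544 + 3600 + 256 = 6400
Divide by 6400: (x + 12)²/256 + (y + 4)²/400 = 1
Ellipse, center (-12, -4), major axis vertical; a² = 400, b² = 256.
c² = a² - b² = 144, so c = 12.
e = c/a = 12/20 = 3/5.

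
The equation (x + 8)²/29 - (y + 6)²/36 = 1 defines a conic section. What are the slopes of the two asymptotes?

6√29/29 and -6√29/29

Center (-8, -6). The positive term is the x-term, so the transverse axis is horizontal; a² = 29, b² = 36.
For a horizontal hyperbola the asymptotes have slope ±b/a.
Here that is ±6/√29 = ±6√29/29.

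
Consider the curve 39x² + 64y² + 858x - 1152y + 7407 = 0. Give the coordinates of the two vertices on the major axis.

Collect terms: 39(x² + 22x) + 64(y² - 18y) = -7407
Complete the square: 39(x + 11)² + 64(y - 9)² = -7407 + 4719 + 5184 = 2496
Divide by 2496: (x + 11)²/64 + (y - 9)²/39 = 1
Ellipse, center (-11, 9), major axis horizontal; a² = 64, b² = 39.
a = 8. Vertices at (h ± a, k).

(-19, 9) and (-3, 9)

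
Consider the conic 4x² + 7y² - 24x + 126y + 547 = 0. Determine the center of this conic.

Collect terms: 4(x² - 6x) + 7(y² + 18y) = -547
Completing the square gives 4(x - 3)² + 7(y + 9)² = -547 + 36 + 567 = 56.
Divide by 56: (x - 3)²/14 + (y + 9)²/8 = 1
Ellipse with center (3, -9).

(3, -9)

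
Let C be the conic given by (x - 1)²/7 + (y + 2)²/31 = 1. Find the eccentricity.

e = 2√186/31

Center (1, -2). The larger denominator 31 sits under the y-term, so the major axis is vertical; a² = 31, b² = 7.
c² = a² - b² = 24, so c = 2√6.
e = c/a = 2√6/√31 = 2√186/31.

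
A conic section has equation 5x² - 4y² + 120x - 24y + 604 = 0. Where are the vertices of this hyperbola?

Collect terms: 5(x² + 24x) -4(y² + 6y) = -604
Complete the square: 5(x + 12)² -4(y + 3)² = -604 + 720 - 36 = 80
Dividing both sides by 80: (x + 12)²/16 - (y + 3)²/20 = 1
Hyperbola, center (-12, -3), transverse axis horizontal; a² = 16, b² = 20.
a = 4. Vertices at (h ± a, k).

(-16, -3) and (-8, -3)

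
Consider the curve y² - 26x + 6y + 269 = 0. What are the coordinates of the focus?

(33/2, -3)

Only y is squared. Complete the square in y: (y + 3)² = 26(x - 10).
Vertex (10, -3); 4p = 26 so p = 13/2. Opens right.
Focus is p units from the vertex along the axis: (h + p, k).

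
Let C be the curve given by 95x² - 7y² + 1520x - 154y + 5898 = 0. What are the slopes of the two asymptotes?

√665/7 and -√665/7

Group the x- and y-terms: 95(x² + 16x) -7(y² + 22y) = -5898
95(x + 8)² -7(y + 11)² = -5898 + 6080 - 847 = -665
Dividing both sides by -665: (y + 11)²/95 - (x + 8)²/7 = 1
Hyperbola, center (-8, -11), transverse axis vertical; a² = 95, b² = 7.
For a vertical hyperbola the asymptotes have slope ±a/b.
Here that is ±√95/√7 = ±√665/7.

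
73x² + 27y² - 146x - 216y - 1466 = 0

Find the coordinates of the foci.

(1, 4 - √46) and (1, 4 + √46)

Rearranging, 73(x² - 2x) + 27(y² - 8y) = 1466.
73(x - 1)² + 27(y - 4)² = 1466 + 73 + 432 = 1971
Dividing both sides by 1971: (x - 1)²/27 + (y - 4)²/73 = 1
Ellipse, center (1, 4), major axis vertical; a² = 73, b² = 27.
c² = a² - b² = 73 - 27 = 46, so c = √46.
Foci lie on the vertical axis through the center: (h, k ± c).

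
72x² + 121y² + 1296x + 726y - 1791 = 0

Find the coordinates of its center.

(-9, -3)

Group the x- and y-terms: 72(x² + 18x) + 121(y² + 6y) = 1791
72(x + 9)² + 121(y + 3)² = 1791 + 5832 + 1089 = 8712
Divide through by 8712 to get (x + 9)²/121 + (y + 3)²/72 = 1.
Ellipse with center (-9, -3).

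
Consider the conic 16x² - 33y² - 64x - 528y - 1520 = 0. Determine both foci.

Rearranging, 16(x² - 4x) -33(y² + 16y) = 1520.
Completing the square gives 16(x - 2)² -33(y + 8)² = 1520 + 64 - 2112 = -528.
Dividing both sides by -528: (y + 8)²/16 - (x - 2)²/33 = 1
Hyperbola, center (2, -8), transverse axis vertical; a² = 16, b² = 33.
c² = a² + b² = 16 + 33 = 49, so c = 7.
Foci lie on the vertical axis through the center: (h, k ± c).

(2, -15) and (2, -1)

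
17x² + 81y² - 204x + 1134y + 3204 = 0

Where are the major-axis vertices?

(-3, -7) and (15, -7)

Rearranging, 17(x² - 12x) + 81(y² + 14y) = -3204.
Complete the square: 17(x - 6)² + 81(y + 7)² = -3204 + 612 + 3969 = 1377
Dividing both sides by 1377: (x - 6)²/81 + (y + 7)²/17 = 1
Ellipse, center (6, -7), major axis horizontal; a² = 81, b² = 17.
a = 9. Vertices at (h ± a, k).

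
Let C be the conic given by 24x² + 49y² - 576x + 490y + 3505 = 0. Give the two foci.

(7, -5) and (17, -5)

24(x² - 24x) + 49(y² + 10y) = -3505
Complete the square: 24(x - 12)² + 49(y + 5)² = -3505 + 3456 + 1225 = 1176
Divide by 1176: (x - 12)²/49 + (y + 5)²/24 = 1
Ellipse, center (12, -5), major axis horizontal; a² = 49, b² = 24.
c² = a² - b² = 49 - 24 = 25, so c = 5.
Foci lie on the horizontal axis through the center: (h ± c, k).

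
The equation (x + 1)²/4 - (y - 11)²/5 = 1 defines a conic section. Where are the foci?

Center (-1, 11). The positive term is the x-term, so the transverse axis is horizontal; a² = 4, b² = 5.
c² = a² + b² = 4 + 5 = 9, so c = 3.
Foci lie on the horizontal axis through the center: (h ± c, k).

(-4, 11) and (2, 11)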